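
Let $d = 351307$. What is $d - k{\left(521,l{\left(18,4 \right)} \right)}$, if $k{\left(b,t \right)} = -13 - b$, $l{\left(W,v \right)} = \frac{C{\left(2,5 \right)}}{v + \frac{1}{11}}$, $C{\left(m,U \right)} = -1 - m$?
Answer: $351841$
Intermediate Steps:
$l{\left(W,v \right)} = - \frac{3}{\frac{1}{11} + v}$ ($l{\left(W,v \right)} = \frac{-1 - 2}{v + \frac{1}{11}} = - \frac{3}{\frac{1}{11} + v}$)
$d - k{\left(521,l{\left(18,4 \right)} \right)} = 351307 - \left(-13 - 521\right) = 351307 - -534 = 351307 + 534 = 351841$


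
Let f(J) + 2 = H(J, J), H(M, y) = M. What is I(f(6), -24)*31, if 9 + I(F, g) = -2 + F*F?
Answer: 155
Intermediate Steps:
f(J) = -2 + J
I(F, g) = -11 + F² (I(F, g) = -9 + (-2 + F*F) = -9 + (-2 + F²) = -11 + F²)
I(f(6), -24)*31 = (-11 + (-2 + 6)²)*31 = (-11 + 4²)*31 = (-11 + 16)*31 = 5*31 = 155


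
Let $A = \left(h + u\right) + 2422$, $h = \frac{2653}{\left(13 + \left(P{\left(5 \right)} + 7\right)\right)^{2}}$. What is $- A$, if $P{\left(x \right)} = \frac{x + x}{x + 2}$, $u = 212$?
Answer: $- \frac{59394997}{22500} \approx -2639.8$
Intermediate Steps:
$P{\left(x \right)} = \frac{2 x}{2 + x}$
$h = \frac{129997}{22500}$ ($h = \frac{2653}{\left(13 + \left(2 \cdot 5 \frac{1}{2 + 5} + 7\right)\right)^{2}} = \frac{2653}{\left(13 + \left(2 \cdot 5 \cdot \frac{1}{7} + 7\right)\right)^{2}} = \frac{2653}{\left(13 + \left(\frac{10}{7} + 7\right)\right)^{2}} = \frac{2653}{\left(13 + \frac{59}{7}\right)^{2}} = \frac{2653}{\left(\frac{150}{7}\right)^{2}} = \frac{2653}{\frac{22500}{49}} = 2653 \cdot \frac{49}{22500} = \frac{129997}{22500} \approx 5.7776$)
$A = \frac{59394997}{22500}$ ($A = \left(\frac{129997}{22500} + 212\right) + 2422 = \frac{4899997}{22500} + 2422 = \frac{59394997}{22500} \approx 2639.8$)
$- A = \left(-1\right) \frac{59394997}{22500} = - \frac{59394997}{22500}$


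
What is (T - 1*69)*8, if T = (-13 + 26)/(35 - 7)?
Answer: -3838/7 ≈ -548.29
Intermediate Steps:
T = 13/28 ≈ 0.46429
(T - 1*69)*8 = (13/28 - 1*69)*8 = (13/28 - 69)*8 = -1919/28*8 = -3838/7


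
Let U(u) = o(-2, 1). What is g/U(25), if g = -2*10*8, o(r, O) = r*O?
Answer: 80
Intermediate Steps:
o(r, O) = O*r
U(u) = -2 (U(u) = 1*(-2) = -2)
g = -160 (g = -20*8 = -160)
g/U(25) = -160/(-2) = -160*(-½) = 80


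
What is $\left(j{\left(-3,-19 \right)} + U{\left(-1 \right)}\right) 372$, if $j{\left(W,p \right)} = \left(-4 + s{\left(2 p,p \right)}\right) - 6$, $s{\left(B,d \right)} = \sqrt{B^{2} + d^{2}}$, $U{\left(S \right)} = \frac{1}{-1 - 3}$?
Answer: $-3813 + 7068 \sqrt{5} \approx 11992.0$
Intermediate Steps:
$U{\left(S \right)} = - \frac{1}{4}$ ($U{\left(S \right)} = \frac{1}{-4} = - \frac{1}{4}$)
$j{\left(W,p \right)} = -10 + \sqrt{5} \sqrt{p^{2}}$ ($j{\left(W,p \right)} = \left(-4 + \sqrt{\left(2 p\right)^{2} + p^{2}}\right) - 6 = \left(-4 + \sqrt{4 p^{2} + p^{2}}\right) - 6 = \left(-4 + \sqrt{5 p^{2}}\right) - 6 = \left(-4 + \sqrt{5} \sqrt{p^{2}}\right) - 6 = -10 + \sqrt{5} \sqrt{p^{2}}$)
$\left(j{\left(-3,-19 \right)} + U{\left(-1 \right)}\right) 372 = \left(\left(-10 + \sqrt{5} \sqrt{\left(-19\right)^{2}}\right) - \frac{1}{4}\right) 372 = \left(\left(-10 + \sqrt{5} \sqrt{361}\right) - \frac{1}{4}\right) 372 = \left(\left(-10 + \sqrt{5} \cdot 19\right) - \frac{1}{4}\right) 372 = \left(\left(-10 + 19 \sqrt{5}\right) - \frac{1}{4}\right) 372 = \left(- \frac{41}{4} + 19 \sqrt{5}\right) 372 = -3813 + 7068 \sqrt{5}$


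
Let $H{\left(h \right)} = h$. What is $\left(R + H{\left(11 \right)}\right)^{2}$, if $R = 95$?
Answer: $11236$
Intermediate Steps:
$\left(R + H{\left(11 \right)}\right)^{2} = \left(95 + 11\right)^{2} = 106^{2} = 11236$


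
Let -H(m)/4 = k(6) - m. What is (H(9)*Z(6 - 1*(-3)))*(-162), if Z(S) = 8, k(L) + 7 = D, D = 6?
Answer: -51840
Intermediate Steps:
k(L) = -1 (k(L) = -7 + 6 = -1)
H(m) = 4 + 4*m (H(m) = -4*(-1 - m) = 4 + 4*m)
(H(9)*Z(6 - 1*(-3)))*(-162) = ((4 + 4*9)*8)*(-162) = ((4 + 36)*8)*(-162) = (40*8)*(-162) = 320*(-162) = -51840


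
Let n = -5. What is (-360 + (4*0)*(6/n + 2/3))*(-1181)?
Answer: 425160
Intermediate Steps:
(-360 + (4*0)*(6/n + 2/3))*(-1181) = (-360 + (4*0)*(6/(-5) + 2/3))*(-1181) = (-360 + 0*(6*(-1/5) + 2*(1/3)))*(-1181) = (-360 + 0*(-6/5 + 2/3))*(-1181) = (-360 + 0*(-8/15))*(-1181) = (-360 + 0)*(-1181) = -360*(-1181) = 425160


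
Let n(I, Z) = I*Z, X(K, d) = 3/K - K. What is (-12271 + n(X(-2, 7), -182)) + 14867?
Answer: 2505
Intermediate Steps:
X(K, d) = -K + 3/K
(-12271 + n(X(-2, 7), -182)) + 14867 = (-12271 + (-1*(-2) + 3/(-2))*(-182)) + 14867 = (-12271 + (2 + 3*(-½))*(-182)) + 14867 = (-12271 + (2 - 3/2)*(-182)) + 14867 = (-12271 + (½)*(-182)) + 14867 = (-12271 - 91) + 14867 = -12362 + 14867 = 2505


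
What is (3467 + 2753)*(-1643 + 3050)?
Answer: 8751540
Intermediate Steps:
(3467 + 2753)*(-1643 + 3050) = 6220*1407 = 8751540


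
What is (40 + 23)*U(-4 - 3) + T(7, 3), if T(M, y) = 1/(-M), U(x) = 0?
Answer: -⅐ ≈ -0.14286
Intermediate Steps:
T(M, y) = -1/M
(40 + 23)*U(-4 - 3) + T(7, 3) = (40 + 23)*0 - 1/7 = 63*0 - 1*⅐ = 0 - ⅐ = -⅐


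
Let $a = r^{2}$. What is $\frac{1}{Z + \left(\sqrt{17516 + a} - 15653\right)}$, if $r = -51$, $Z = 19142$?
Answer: $\frac{3489}{12153004} - \frac{\sqrt{20117}}{12153004} \approx 0.00027542$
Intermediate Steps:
$a = 2601$ ($a = \left(-51\right)^{2} = 2601$)
$\frac{1}{Z + \left(\sqrt{17516 + a} - 15653\right)} = \frac{1}{19142 - \left(15653 - \sqrt{17516 + 2601}\right)} = \frac{1}{19142 - \left(15653 - \sqrt{20117}\right)} = \frac{1}{3489 + \sqrt{20117}}$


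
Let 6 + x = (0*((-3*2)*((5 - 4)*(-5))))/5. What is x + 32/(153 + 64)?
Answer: -1270/217 ≈ -5.8525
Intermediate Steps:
x = -6 (x = -6 + (0*((-3*2)*((5 - 4)*(-5))))/5 = -6 + (0*(-6*(-5)))*(1/5) = -6 + (0*30)*(1/5) = -6 + 0*(1/5) = -6 + 0 = -6)
x + 32/(153 + 64) = -6 + 32/(153 + 64) = -6 + 32/217 = -1270/217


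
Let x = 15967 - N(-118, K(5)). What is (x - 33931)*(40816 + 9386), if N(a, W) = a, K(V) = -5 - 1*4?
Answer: -895904892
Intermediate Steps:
K(V) = -9 (K(V) = -5 - 4 = -9)
x = 16085 (x = 15967 - 1*(-118) = 15967 + 118 = 16085)
(x - 33931)*(40816 + 9386) = (16085 - 33931)*(40816 + 9386) = -17846*50202 = -895904892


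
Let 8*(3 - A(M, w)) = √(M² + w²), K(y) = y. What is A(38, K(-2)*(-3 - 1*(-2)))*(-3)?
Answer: -9 + 3*√362/4 ≈ 5.2697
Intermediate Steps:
A(M, w) = 3 - √(M² + w²)/8
A(38, K(-2)*(-3 - 1*(-2)))*(-3) = (3 - √(38² + (-2*(-3 - 1*(-2)))²)/8)*(-3) = (3 - √(1444 + (-2*(-3 + 2))²)/8)*(-3) = (3 - √(1444 + (-2*(-1))²)/8)*(-3) = (3 - √(1444 + 2²)/8)*(-3) = (3 - √(1444 + 4)/8)*(-3) = (3 - √362/4)*(-3) = -9 + 3*√362/4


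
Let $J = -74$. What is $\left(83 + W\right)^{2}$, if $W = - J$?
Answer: $24649$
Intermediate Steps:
$W = 74$ ($W = \left(-1\right) \left(-74\right) = 74$)
$\left(83 + W\right)^{2} = \left(83 + 74\right)^{2} = 157^{2} = 24649$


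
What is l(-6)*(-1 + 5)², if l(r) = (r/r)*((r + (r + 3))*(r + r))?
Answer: 1728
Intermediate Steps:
l(r) = 2*r*(3 + 2*r) (l(r) = 1*((r + (3 + r))*(2*r)) = 1*((3 + 2*r)*(2*r)) = 1*(2*r*(3 + 2*r)) = 2*r*(3 + 2*r))
l(-6)*(-1 + 5)² = (2*(-6)*(3 + 2*(-6)))*(-1 + 5)² = (2*(-6)*(3 - 12))*4² = (2*(-6)*(-9))*16 = 108*16 = 1728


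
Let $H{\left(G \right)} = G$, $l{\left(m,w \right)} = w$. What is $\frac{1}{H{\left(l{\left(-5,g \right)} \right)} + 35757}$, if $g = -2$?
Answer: $\frac{1}{35755} \approx 2.7968 \cdot 10^{-5}$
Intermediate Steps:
$\frac{1}{H{\left(l{\left(-5,g \right)} \right)} + 35757} = \frac{1}{-2 + 35757} = \frac{1}{35755}$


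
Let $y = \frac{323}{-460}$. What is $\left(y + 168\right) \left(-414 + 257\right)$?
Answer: $- \frac{12082249}{460} \approx -26266.0$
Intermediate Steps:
$y = - \frac{323}{460}$ ($y = 323 \left(- \frac{1}{460}\right) = - \frac{323}{460} \approx -0.70217$)
$\left(y + 168\right) \left(-414 + 257\right) = \left(- \frac{323}{460} + 168\right) \left(-414 + 257\right) = \frac{76957}{460} \left(-157\right) = - \frac{12082249}{460}$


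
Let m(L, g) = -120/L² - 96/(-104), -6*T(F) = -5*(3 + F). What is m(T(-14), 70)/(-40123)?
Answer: 3972/315567395 ≈ 1.2587e-5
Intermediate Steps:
T(F) = 5/2 + 5*F/6 (T(F) = -(-5)*(3 + F)/6 = -(-15 - 5*F)/6 = 5/2 + 5*F/6)
m(L, g) = 12/13 - 120/L² (m(L, g) = -120/L² - 96*(-1/104) = -120/L² + 12/13 = 12/13 - 120/L²)
m(T(-14), 70)/(-40123) = (12/13 - 120/(5/2 + (⅚)*(-14))²)/(-40123) = (12/13 - 120/(5/2 - 35/3)²)*(-1/40123) = (12/13 - 120/(-55/6)²)*(-1/40123) = (12/13 - 120*36/3025)*(-1/40123) = (12/13 - 864/605)*(-1/40123) = -3972/7865*(-1/40123) = 3972/315567395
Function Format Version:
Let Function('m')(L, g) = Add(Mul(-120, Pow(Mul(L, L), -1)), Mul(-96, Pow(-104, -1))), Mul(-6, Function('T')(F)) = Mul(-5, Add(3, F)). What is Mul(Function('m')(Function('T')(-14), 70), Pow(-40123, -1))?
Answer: Rational(3972, 315567395) ≈ 1.2587e-5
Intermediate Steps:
Function('T')(F) = Add(Rational(5, 2), Mul(Rational(5, 6), F)) (Function('T')(F) = Mul(Rational(-1, 6), Mul(-5, Add(3, F))) = Mul(Rational(-1, 6), Add(-15, Mul(-5, F))) = Add(Rational(5, 2), Mul(Rational(5, 6), F)))
Function('m')(L, g) = Add(Rational(12, 13), Mul(-120, Pow(L, -2))) (Function('m')(L, g) = Add(Mul(-120, Pow(Pow(L, 2), -1)), Mul(-96, Rational(-1, 104))) = Add(Mul(-120, Pow(L, -2)), Rational(12, 13)) = Add(Rational(12, 13), Mul(-120, Pow(L, -2))))
Mul(Function('m')(Function('T')(-14), 70), Pow(-40123, -1)) = Mul(Add(Rational(12, 13), Mul(-120, Pow(Add(Rational(5, 2), Mul(Rational(5, 6), -14)), -2))), Pow(-40123, -1)) = Mul(Add(Rational(12, 13), Mul(-120, Pow(Add(Rational(5, 2), Rational(-35, 3)), -2))), Rational(-1, 40123)) = Mul(Add(Rational(12, 13), Mul(-120, Pow(Rational(-55, 6), -2))), Rational(-1, 40123)) = Mul(Add(Rational(12, 13), Mul(-120, Rational(36, 3025))), Rational(-1, 40123)) = Mul(Add(Rational(12, 13), Rational(-864, 605)), Rational(-1, 40123)) = Mul(Rational(-3972, 7865), Rational(-1, 40123)) = Rational(3972, 315567395)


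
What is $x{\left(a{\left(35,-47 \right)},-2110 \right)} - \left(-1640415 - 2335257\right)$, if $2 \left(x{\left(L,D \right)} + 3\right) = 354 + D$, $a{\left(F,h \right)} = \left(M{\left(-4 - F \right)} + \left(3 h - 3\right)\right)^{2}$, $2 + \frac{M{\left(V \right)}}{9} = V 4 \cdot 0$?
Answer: $3974791$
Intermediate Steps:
$M{\left(V \right)} = -18$ ($M{\left(V \right)} = -18 + 9 V 4 \cdot 0 = -18 + 9 \cdot 4 V 0 = -18 + 9 \cdot 0 = -18 + 0 = -18$)
$a{\left(F,h \right)} = \left(-21 + 3 h\right)^{2}$ ($a{\left(F,h \right)} = \left(-18 + \left(3 h - 3\right)\right)^{2} = \left(-18 + \left(-3 + 3 h\right)\right)^{2} = \left(-21 + 3 h\right)^{2}$)
$x{\left(L,D \right)} = 174 + \frac{D}{2}$ ($x{\left(L,D \right)} = -3 + \frac{354 + D}{2} = -3 + \left(177 + \frac{D}{2}\right) = 174 + \frac{D}{2}$)
$x{\left(a{\left(35,-47 \right)},-2110 \right)} - \left(-1640415 - 2335257\right) = \left(174 + \frac{1}{2} \left(-2110\right)\right) - \left(-1640415 - 2335257\right) = \left(174 - 1055\right) - \left(-1640415 - 2335257\right) = -881 - -3975672 = -881 + 3975672 = 3974791$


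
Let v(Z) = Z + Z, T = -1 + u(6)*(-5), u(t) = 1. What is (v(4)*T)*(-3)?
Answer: 144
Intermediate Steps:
T = -6 (T = -1 + 1*(-5) = -1 - 5 = -6)
v(Z) = 2*Z
(v(4)*T)*(-3) = ((2*4)*(-6))*(-3) = (8*(-6))*(-3) = -48*(-3) = 144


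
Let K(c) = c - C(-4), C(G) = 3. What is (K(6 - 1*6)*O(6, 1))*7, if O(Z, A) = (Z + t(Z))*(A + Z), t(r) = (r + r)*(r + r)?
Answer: -22050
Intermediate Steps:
t(r) = 4*r**2 (t(r) = (2*r)*(2*r) = 4*r**2)
K(c) = -3 + c (K(c) = c - 1*3 = c - 3 = -3 + c)
O(Z, A) = (A + Z)*(Z + 4*Z**2) (O(Z, A) = (Z + 4*Z**2)*(A + Z) = (A + Z)*(Z + 4*Z**2))
(K(6 - 1*6)*O(6, 1))*7 = ((-3 + (6 - 1*6))*(6*(1 + 6 + 4*6**2 + 4*1*6)))*7 = ((-3 + (6 - 6))*(6*(1 + 6 + 4*36 + 24)))*7 = ((-3 + 0)*(6*(1 + 6 + 144 + 24)))*7 = -18*175*7 = -3*1050*7 = -3150*7 = -22050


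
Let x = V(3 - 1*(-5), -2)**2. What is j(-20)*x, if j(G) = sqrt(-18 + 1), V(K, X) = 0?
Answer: 0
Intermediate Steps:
j(G) = I*sqrt(17) (j(G) = sqrt(-17) = I*sqrt(17))
x = 0 (x = 0**2 = 0)
j(-20)*x = (I*sqrt(17))*0 = 0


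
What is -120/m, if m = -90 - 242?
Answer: 30/83 ≈ 0.36145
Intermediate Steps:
m = -332
-120/m = -120/(-332) = -120*(-1/332) = 30/83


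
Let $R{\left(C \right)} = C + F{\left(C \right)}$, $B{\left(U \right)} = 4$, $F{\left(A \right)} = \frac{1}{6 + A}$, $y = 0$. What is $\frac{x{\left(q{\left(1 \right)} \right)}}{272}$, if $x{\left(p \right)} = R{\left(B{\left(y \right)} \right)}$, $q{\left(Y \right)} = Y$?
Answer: $\frac{41}{2720} \approx 0.015074$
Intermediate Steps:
$R{\left(C \right)} = C + \frac{1}{6 + C}$
$x{\left(p \right)} = \frac{41}{10}$ ($x{\left(p \right)} = \frac{1 + 4 \left(6 + 4\right)}{6 + 4} = \frac{1 + 4 \cdot 10}{10} = \frac{1 + 40}{10} = \frac{1}{10} \cdot 41 = \frac{41}{10}$)
$\frac{x{\left(q{\left(1 \right)} \right)}}{272} = \frac{41}{10 \cdot 272} = \frac{41}{10} \cdot \frac{1}{272} = \frac{41}{2720}$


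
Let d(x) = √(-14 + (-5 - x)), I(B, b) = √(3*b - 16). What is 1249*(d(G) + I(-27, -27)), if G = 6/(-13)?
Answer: 1249*I*(√3133 + 13*√97)/13 ≈ 17679.0*I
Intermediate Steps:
I(B, b) = √(-16 + 3*b)
G = -6/13 (G = 6*(-1/13) = -6/13 ≈ -0.46154)
d(x) = √(-19 - x)
1249*(d(G) + I(-27, -27)) = 1249*(√(-19 - 1*(-6/13)) + √(-16 + 3*(-27))) = 1249*(√(-19 + 6/13) + √(-16 - 81)) = 1249*(√(-241/13) + √(-97)) = 1249*(I*√3133/13 + I*√97) = 1249*(I*√97 + I*√3133/13) = 1249*I*√97 + 1249*I*√3133/13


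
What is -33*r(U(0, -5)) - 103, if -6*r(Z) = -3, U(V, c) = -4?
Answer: -239/2 ≈ -119.50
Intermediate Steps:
r(Z) = 1/2 (r(Z) = -1/6*(-3) = 1/2)
-33*r(U(0, -5)) - 103 = -33*1/2 - 103 = -33/2 - 103 = -239/2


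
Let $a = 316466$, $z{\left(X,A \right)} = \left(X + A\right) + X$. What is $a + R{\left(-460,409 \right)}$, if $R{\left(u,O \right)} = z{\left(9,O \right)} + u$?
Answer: $316433$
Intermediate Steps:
$z{\left(X,A \right)} = A + 2 X$ ($z{\left(X,A \right)} = \left(A + X\right) + X = A + 2 X$)
$R{\left(u,O \right)} = 18 + O + u$ ($R{\left(u,O \right)} = \left(O + 2 \cdot 9\right) + u = \left(O + 18\right) + u = \left(18 + O\right) + u = 18 + O + u$)
$a + R{\left(-460,409 \right)} = 316466 + \left(18 + 409 - 460\right) = 316466 - 33 = 316433$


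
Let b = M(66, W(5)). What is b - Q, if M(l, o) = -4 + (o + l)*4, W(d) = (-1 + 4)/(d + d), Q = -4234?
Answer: 22476/5 ≈ 4495.2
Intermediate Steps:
W(d) = 3/(2*d) (W(d) = 3/((2*d)) = 3*(1/(2*d)) = 3/(2*d))
M(l, o) = -4 + 4*l + 4*o (M(l, o) = -4 + (l + o)*4 = -4 + (4*l + 4*o) = -4 + 4*l + 4*o)
b = 1306/5 (b = -4 + 4*66 + 4*((3/2)/5) = -4 + 264 + 4*((3/2)*(1/5)) = -4 + 264 + 4*(3/10) = -4 + 264 + 6/5 = 1306/5 ≈ 261.20)
b - Q = 1306/5 - 1*(-4234) = 1306/5 + 4234 = 22476/5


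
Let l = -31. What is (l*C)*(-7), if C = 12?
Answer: 2604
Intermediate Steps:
(l*C)*(-7) = -31*12*(-7) = -372*(-7) = 2604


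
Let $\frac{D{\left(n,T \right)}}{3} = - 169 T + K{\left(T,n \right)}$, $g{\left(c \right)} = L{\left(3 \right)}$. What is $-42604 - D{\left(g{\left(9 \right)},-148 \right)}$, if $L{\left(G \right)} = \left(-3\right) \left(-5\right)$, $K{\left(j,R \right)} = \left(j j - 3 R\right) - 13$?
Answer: $-183178$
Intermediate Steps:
$K{\left(j,R \right)} = -13 + j^{2} - 3 R$ ($K{\left(j,R \right)} = \left(j^{2} - 3 R\right) - 13 = -13 + j^{2} - 3 R$)
$L{\left(G \right)} = 15$
$g{\left(c \right)} = 15$
$D{\left(n,T \right)} = -39 - 507 T - 9 n + 3 T^{2}$ ($D{\left(n,T \right)} = 3 \left(- 169 T - \left(13 - T^{2} + 3 n\right)\right) = 3 \left(-13 + T^{2} - 169 T - 3 n\right) = -39 - 507 T - 9 n + 3 T^{2}$)
$-42604 - D{\left(g{\left(9 \right)},-148 \right)} = -42604 - \left(-39 - -75036 - 135 + 3 \left(-148\right)^{2}\right) = -42604 - \left(-39 + 75036 - 135 + 3 \cdot 21904\right) = -42604 - \left(-39 + 75036 - 135 + 65712\right) = -42604 - 140574 = -183178$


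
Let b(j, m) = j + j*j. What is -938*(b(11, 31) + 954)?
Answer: -1018668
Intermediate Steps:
b(j, m) = j + j²
-938*(b(11, 31) + 954) = -938*(11*(1 + 11) + 954) = -938*(11*12 + 954) = -938*(132 + 954) = -938*1086 = -1018668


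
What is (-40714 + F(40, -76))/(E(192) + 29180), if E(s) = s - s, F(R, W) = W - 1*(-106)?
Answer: -10171/7295 ≈ -1.3942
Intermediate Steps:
F(R, W) = 106 + W (F(R, W) = W + 106 = 106 + W)
E(s) = 0
(-40714 + F(40, -76))/(E(192) + 29180) = (-40714 + (106 - 76))/(0 + 29180) = (-40714 + 30)/29180 = -40684*1/29180 = -10171/7295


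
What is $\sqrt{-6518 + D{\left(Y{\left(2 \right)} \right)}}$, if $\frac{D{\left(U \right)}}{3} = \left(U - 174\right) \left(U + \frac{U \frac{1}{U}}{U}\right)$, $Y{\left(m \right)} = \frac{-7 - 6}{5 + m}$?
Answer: $\frac{2 i \sqrt{10877399}}{91} \approx 72.485 i$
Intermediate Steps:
$Y{\left(m \right)} = - \frac{13}{5 + m}$
$D{\left(U \right)} = 3 \left(-174 + U\right) \left(U + \frac{1}{U}\right)$ ($D{\left(U \right)} = 3 \left(U - 174\right) \left(U + \frac{U \frac{1}{U}}{U}\right) = 3 \left(-174 + U\right) \left(U + 1 \frac{1}{U}\right) = 3 \left(-174 + U\right) \left(U + \frac{1}{U}\right)$)
$\sqrt{-6518 + D{\left(Y{\left(2 \right)} \right)}} = \sqrt{-6518 - \left(-3 - \frac{3654}{13} - 3 \frac{169}{\left(5 + 2\right)^{2}} + 522 \left(-13\right) \frac{1}{5 + 2}\right)} = \sqrt{-6518 - \left(-3 - \frac{3654}{13} - \frac{507}{49} + 522 \left(-13\right) \frac{1}{7}\right)} = \sqrt{-6518 + \left(3 - - \frac{6786}{7} - \frac{522}{- \frac{13}{7}} + 3 \left(- \frac{13}{7}\right)^{2}\right)} = \sqrt{-6518 + \left(3 + \frac{6786}{7} - - \frac{3654}{13} + 3 \cdot \frac{169}{49}\right)} = \sqrt{-6518 + \left(3 + \frac{6786}{7} + \frac{3654}{13} + \frac{507}{49}\right)} = \sqrt{-6518 + \frac{805074}{637}} = \sqrt{- \frac{3346892}{637}} = \frac{2 i \sqrt{10877399}}{91}$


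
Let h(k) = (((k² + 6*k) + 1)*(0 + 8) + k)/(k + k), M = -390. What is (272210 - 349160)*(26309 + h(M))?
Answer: -24782160465/13 ≈ -1.9063e+9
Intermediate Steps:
h(k) = (8 + 8*k² + 49*k)/(2*k) (h(k) = ((1 + k² + 6*k)*8 + k)/((2*k)) = ((8 + 8*k² + 48*k) + k)*(1/(2*k)) = (8 + 8*k² + 49*k)*(1/(2*k)) = (8 + 8*k² + 49*k)/(2*k))
(272210 - 349160)*(26309 + h(M)) = (272210 - 349160)*(26309 + (49/2 + 4*(-390) + 4/(-390))) = -76950*(26309 + (49/2 - 1560 + 4*(-1/390))) = -76950*(26309 + (49/2 - 1560 - 2/195)) = -76950*(26309 - 598849/390) = -76950*9661661/390 = -24782160465/13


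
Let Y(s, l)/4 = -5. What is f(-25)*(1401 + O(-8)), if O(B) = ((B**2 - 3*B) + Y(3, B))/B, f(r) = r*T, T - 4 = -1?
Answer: -208875/2 ≈ -1.0444e+5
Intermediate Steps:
T = 3 (T = 4 - 1 = 3)
Y(s, l) = -20 (Y(s, l) = 4*(-5) = -20)
f(r) = 3*r (f(r) = r*3 = 3*r)
O(B) = (-20 + B**2 - 3*B)/B (O(B) = ((B**2 - 3*B) - 20)/B = (-20 + B**2 - 3*B)/B)
f(-25)*(1401 + O(-8)) = (3*(-25))*(1401 + (-3 - 8 - 20/(-8))) = -75*(1401 + (-3 - 8 - 20*(-1/8))) = -75*(1401 + (-3 - 8 + 5/2)) = -75*(1401 - 17/2) = -75*2785/2 = -208875/2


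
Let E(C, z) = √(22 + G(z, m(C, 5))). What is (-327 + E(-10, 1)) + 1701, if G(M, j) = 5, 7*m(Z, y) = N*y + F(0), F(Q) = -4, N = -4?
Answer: 1374 + 3*√3 ≈ 1379.2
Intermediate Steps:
m(Z, y) = -4/7 - 4*y/7 (m(Z, y) = (-4*y - 4)/7 = (-4 - 4*y)/7 = -4/7 - 4*y/7)
E(C, z) = 3*√3 (E(C, z) = √(22 + 5) = √27 = 3*√3)
(-327 + E(-10, 1)) + 1701 = (-327 + 3*√3) + 1701 = 1374 + 3*√3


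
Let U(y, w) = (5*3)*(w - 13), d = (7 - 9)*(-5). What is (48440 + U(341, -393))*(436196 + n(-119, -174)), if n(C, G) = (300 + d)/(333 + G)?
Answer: 2937204323900/159 ≈ 1.8473e+10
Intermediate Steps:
d = 10 (d = -2*(-5) = 10)
n(C, G) = 310/(333 + G) (n(C, G) = (300 + 10)/(333 + G) = 310/(333 + G))
U(y, w) = -195 + 15*w (U(y, w) = 15*(-13 + w) = -195 + 15*w)
(48440 + U(341, -393))*(436196 + n(-119, -174)) = (48440 + (-195 + 15*(-393)))*(436196 + 310/(333 - 174)) = (48440 + (-195 - 5895))*(436196 + 310/159) = (48440 - 6090)*(436196 + 310*(1/159)) = 42350*(436196 + 310/159) = 42350*(69355474/159) = 2937204323900/159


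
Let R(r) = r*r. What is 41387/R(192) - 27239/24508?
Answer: 2543525/225865728 ≈ 0.011261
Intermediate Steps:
R(r) = r²
41387/R(192) - 27239/24508 = 41387/(192²) - 27239/24508 = 41387/36864 - 27239*1/24508 = 41387*(1/36864) - 27239/24508 = 41387/36864 - 27239/24508 = 2543525/225865728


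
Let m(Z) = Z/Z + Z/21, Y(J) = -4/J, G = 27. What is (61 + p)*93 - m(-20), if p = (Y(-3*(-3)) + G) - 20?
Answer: 131935/21 ≈ 6282.6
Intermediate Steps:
p = 59/9 (p = (-4/((-3*(-3))) + 27) - 20 = (-4/9 + 27) - 20 = 239/9 - 20 = 59/9 ≈ 6.5556)
m(Z) = 1 + Z/21 (m(Z) = 1 + Z*(1/21) = 1 + Z/21)
(61 + p)*93 - m(-20) = (61 + 59/9)*93 - (1 + (1/21)*(-20)) = (608/9)*93 - (1 - 20/21) = 18848/3 - 1*1/21 = 18848/3 - 1/21 = 131935/21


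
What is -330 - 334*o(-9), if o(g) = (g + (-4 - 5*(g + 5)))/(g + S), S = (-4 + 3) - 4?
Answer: -163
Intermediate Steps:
S = -5 (S = -1 - 4 = -5)
o(g) = (-29 - 4*g)/(-5 + g) (o(g) = (g + (-4 - 5*(g + 5)))/(g - 5) = (g + (-4 - 5*(5 + g)))/(-5 + g) = (g + (-4 + (-25 - 5*g)))/(-5 + g) = (g + (-29 - 5*g))/(-5 + g) = (-29 - 4*g)/(-5 + g))
-330 - 334*o(-9) = -330 - 334*(-29 - 4*(-9))/(-5 - 9) = -330 - 334*(-29 + 36)/(-14) = -330 - (-167)*7/7 = -330 - 334*(-½) = -330 + 167 = -163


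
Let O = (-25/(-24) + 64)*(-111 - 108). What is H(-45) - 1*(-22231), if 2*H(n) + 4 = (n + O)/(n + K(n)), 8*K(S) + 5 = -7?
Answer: 16652689/744 ≈ 22383.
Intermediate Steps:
O = -113953/8 (O = (-25*(-1/24) + 64)*(-219) = (25/24 + 64)*(-219) = (1561/24)*(-219) = -113953/8 ≈ -14244.)
K(S) = -3/2 (K(S) = -5/8 + (⅛)*(-7) = -5/8 - 7/8 = -3/2)
H(n) = -2 + (-113953/8 + n)/(2*(-3/2 + n)) (H(n) = -2 + ((n - 113953/8)/(n - 3/2))/2 = -2 + ((-113953/8 + n)/(-3/2 + n))/2 = -2 + (-113953/8 + n)/(2*(-3/2 + n)))
H(-45) - 1*(-22231) = (-113905 - 24*(-45))/(8*(-3 + 2*(-45))) - 1*(-22231) = (-113905 + 1080)/(8*(-3 - 90)) + 22231 = (⅛)*(-112825)/(-93) + 22231 = (⅛)*(-1/93)*(-112825) + 22231 = 112825/744 + 22231 = 16652689/744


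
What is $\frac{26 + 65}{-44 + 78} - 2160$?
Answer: $- \frac{73349}{34} \approx -2157.3$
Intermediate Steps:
$\frac{26 + 65}{-44 + 78} - 2160 = \frac{91}{34} - 2160 = - \frac{73349}{34}$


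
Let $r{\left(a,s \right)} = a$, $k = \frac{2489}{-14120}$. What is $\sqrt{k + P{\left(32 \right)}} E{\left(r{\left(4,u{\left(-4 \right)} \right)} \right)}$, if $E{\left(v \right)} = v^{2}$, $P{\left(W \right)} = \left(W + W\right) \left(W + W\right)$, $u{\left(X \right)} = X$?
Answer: $\frac{4 \sqrt{204150599430}}{1765} \approx 1024.0$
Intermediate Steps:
$k = - \frac{2489}{14120}$ ($k = 2489 \left(- \frac{1}{14120}\right) = - \frac{2489}{14120} \approx -0.17627$)
$P{\left(W \right)} = 4 W^{2}$ ($P{\left(W \right)} = 2 W 2 W = 4 W^{2}$)
$\sqrt{k + P{\left(32 \right)}} E{\left(r{\left(4,u{\left(-4 \right)} \right)} \right)} = \sqrt{- \frac{2489}{14120} + 4 \cdot 32^{2}} \cdot 4^{2} = \sqrt{- \frac{2489}{14120} + 4 \cdot 1024} \cdot 16 = \sqrt{- \frac{2489}{14120} + 4096} \cdot 16 = \sqrt{\frac{57833031}{14120}} \cdot 16 = \frac{\sqrt{204150599430}}{7060} \cdot 16 = \frac{4 \sqrt{204150599430}}{1765}$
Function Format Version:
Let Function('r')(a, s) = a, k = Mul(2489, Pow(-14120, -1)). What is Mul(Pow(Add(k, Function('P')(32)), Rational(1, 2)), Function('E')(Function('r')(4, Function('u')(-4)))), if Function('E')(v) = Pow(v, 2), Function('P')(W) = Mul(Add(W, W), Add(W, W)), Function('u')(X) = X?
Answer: Mul(Rational(4, 1765), Pow(204150599430, Rational(1, 2))) ≈ 1024.0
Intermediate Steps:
k = Rational(-2489, 14120) (k = Mul(2489, Rational(-1, 14120)) = Rational(-2489, 14120) ≈ -0.17627)
Function('P')(W) = Mul(4, Pow(W, 2)) (Function('P')(W) = Mul(Mul(2, W), Mul(2, W)) = Mul(4, Pow(W, 2)))
Mul(Pow(Add(k, Function('P')(32)), Rational(1, 2)), Function('E')(Function('r')(4, Function('u')(-4)))) = Mul(Pow(Add(Rational(-2489, 14120), Mul(4, Pow(32, 2))), Rational(1, 2)), Pow(4, 2)) = Mul(Pow(Add(Rational(-2489, 14120), Mul(4, 1024)), Rational(1, 2)), 16) = Mul(Pow(Add(Rational(-2489, 14120), 4096), Rational(1, 2)), 16) = Mul(Pow(Rational(57833031, 14120), Rational(1, 2)), 16) = Mul(Mul(Rational(1, 7060), Pow(204150599430, Rational(1, 2))), 16) = Mul(Rational(4, 1765), Pow(204150599430, Rational(1, 2)))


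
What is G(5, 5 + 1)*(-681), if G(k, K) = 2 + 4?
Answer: -4086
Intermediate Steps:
G(k, K) = 6
G(5, 5 + 1)*(-681) = 6*(-681) = -4086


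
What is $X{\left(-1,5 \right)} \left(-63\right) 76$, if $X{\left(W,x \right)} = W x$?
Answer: $23940$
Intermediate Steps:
$X{\left(-1,5 \right)} \left(-63\right) 76 = \left(-1\right) 5 \left(-63\right) 76 = \left(-5\right) \left(-63\right) 76 = 315 \cdot 76 = 23940$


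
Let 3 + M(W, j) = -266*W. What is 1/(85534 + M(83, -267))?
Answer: 1/63453 ≈ 1.5760e-5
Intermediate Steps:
M(W, j) = -3 - 266*W
1/(85534 + M(83, -267)) = 1/(85534 + (-3 - 266*83)) = 1/(85534 + (-3 - 22078)) = 1/(85534 - 22081) = 1/63453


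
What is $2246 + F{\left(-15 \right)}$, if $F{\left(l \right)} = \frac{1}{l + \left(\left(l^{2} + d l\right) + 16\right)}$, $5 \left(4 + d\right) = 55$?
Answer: $\frac{271767}{121} \approx 2246.0$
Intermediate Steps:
$d = 7$ ($d = -4 + \frac{1}{5} \cdot 55 = -4 + 11 = 7$)
$F{\left(l \right)} = \frac{1}{16 + l^{2} + 8 l}$ ($F{\left(l \right)} = \frac{1}{l + \left(\left(l^{2} + 7 l\right) + 16\right)} = \frac{1}{l + \left(16 + l^{2} + 7 l\right)} = \frac{1}{16 + l^{2} + 8 l}$)
$2246 + F{\left(-15 \right)} = 2246 + \frac{1}{16 + \left(-15\right)^{2} + 8 \left(-15\right)} = 2246 + \frac{1}{16 + 225 - 120} = 2246 + \frac{1}{121} = \frac{271767}{121}$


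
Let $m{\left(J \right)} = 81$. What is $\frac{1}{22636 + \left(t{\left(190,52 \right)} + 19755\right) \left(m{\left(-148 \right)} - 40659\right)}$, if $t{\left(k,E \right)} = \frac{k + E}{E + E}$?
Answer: $- \frac{26}{20843944573} \approx -1.2474 \cdot 10^{-9}$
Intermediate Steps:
$t{\left(k,E \right)} = \frac{E + k}{2 E}$
$\frac{1}{22636 + \left(t{\left(190,52 \right)} + 19755\right) \left(m{\left(-148 \right)} - 40659\right)} = \frac{1}{22636 + \left(\frac{52 + 190}{2 \cdot 52} + 19755\right) \left(81 - 40659\right)} = \frac{1}{22636 + \left(\frac{1}{2} \cdot \frac{1}{52} \cdot 242 + 19755\right) \left(-40578\right)} = \frac{1}{22636 + \left(\frac{121}{52} + 19755\right) \left(-40578\right)} = \frac{1}{22636 + \frac{1027381}{52} \left(-40578\right)} = \frac{1}{22636 - \frac{20844533109}{26}} = \frac{1}{- \frac{20843944573}{26}} = - \frac{26}{20843944573}$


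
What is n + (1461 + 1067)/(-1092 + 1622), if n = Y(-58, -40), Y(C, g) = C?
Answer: -14106/265 ≈ -53.230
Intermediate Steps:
n = -58
n + (1461 + 1067)/(-1092 + 1622) = -58 + (1461 + 1067)/(-1092 + 1622) = -58 + 2528/530 = -58 + 2528*(1/530) = -58 + 1264/265 = -14106/265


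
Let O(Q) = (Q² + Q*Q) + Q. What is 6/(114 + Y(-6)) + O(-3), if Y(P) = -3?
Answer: 557/37 ≈ 15.054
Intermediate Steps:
O(Q) = Q + 2*Q² (O(Q) = (Q² + Q²) + Q = 2*Q² + Q = Q + 2*Q²)
6/(114 + Y(-6)) + O(-3) = 6/(114 - 3) - 3*(1 + 2*(-3)) = 6/111 - 3*(1 - 6) = 6*(1/111) - 3*(-5) = 2/37 + 15 = 557/37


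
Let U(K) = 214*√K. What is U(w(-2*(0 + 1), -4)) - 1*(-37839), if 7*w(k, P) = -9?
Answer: 37839 + 642*I*√7/7 ≈ 37839.0 + 242.65*I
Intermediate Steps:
w(k, P) = -9/7 (w(k, P) = (⅐)*(-9) = -9/7)
U(w(-2*(0 + 1), -4)) - 1*(-37839) = 214*√(-9/7) - 1*(-37839) = 214*(3*I*√7/7) + 37839 = 642*I*√7/7 + 37839 = 37839 + 642*I*√7/7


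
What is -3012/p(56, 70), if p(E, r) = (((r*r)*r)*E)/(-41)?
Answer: 30873/4802000 ≈ 0.0064292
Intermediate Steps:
p(E, r) = -E*r³/41 (p(E, r) = ((r²*r)*E)*(-1/41) = (r³*E)*(-1/41) = (E*r³)*(-1/41) = -E*r³/41)
-3012/p(56, 70) = -3012/((-1/41*56*70³)) = -3012/((-1/41*56*343000)) = -3012/(-19208000/41) = -3012*(-41/19208000) = 30873/4802000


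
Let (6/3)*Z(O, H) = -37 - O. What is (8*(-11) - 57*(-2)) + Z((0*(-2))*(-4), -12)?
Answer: 15/2 ≈ 7.5000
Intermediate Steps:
Z(O, H) = -37/2 - O/2 (Z(O, H) = (-37 - O)/2 = -37/2 - O/2)
(8*(-11) - 57*(-2)) + Z((0*(-2))*(-4), -12) = (8*(-11) - 57*(-2)) + (-37/2 - 0*(-2)*(-4)/2) = (-88 + 114) + (-37/2 - 0*(-4)) = 26 + (-37/2 - 1/2*0) = 26 + (-37/2 + 0) = 26 - 37/2 = 15/2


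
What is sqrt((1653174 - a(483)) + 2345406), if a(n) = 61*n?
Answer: 159*sqrt(157) ≈ 1992.3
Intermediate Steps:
sqrt((1653174 - a(483)) + 2345406) = sqrt((1653174 - 61*483) + 2345406) = sqrt((1653174 - 1*29463) + 2345406) = sqrt((1653174 - 29463) + 2345406) = sqrt(1623711 + 2345406) = sqrt(3969117) = 159*sqrt(157)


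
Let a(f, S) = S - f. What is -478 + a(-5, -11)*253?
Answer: -1996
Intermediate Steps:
-478 + a(-5, -11)*253 = -478 + (-11 - 1*(-5))*253 = -478 + (-11 + 5)*253 = -478 - 6*253 = -478 - 1518 = -1996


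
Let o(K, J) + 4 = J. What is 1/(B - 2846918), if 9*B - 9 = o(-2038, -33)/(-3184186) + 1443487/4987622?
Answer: -36425495747/103700361904176770 ≈ -3.5126e-7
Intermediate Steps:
o(K, J) = -4 + J
B = 37596880976/36425495747 (B = 1 + ((-4 - 33)/(-3184186) + 1443487/4987622)/9 = 1 + (-37*(-1/3184186) + 1443487*(1/4987622))/9 = 1 + (37/3184186 + 13243/45758)/9 = 1 + (⅑)*(10542467061/36425495747) = 1 + 1171385229/36425495747 = 37596880976/36425495747 ≈ 1.0322)
1/(B - 2846918) = 1/(37596880976/36425495747 - 2846918) = 1/(-103700361904176770/36425495747) = -36425495747/103700361904176770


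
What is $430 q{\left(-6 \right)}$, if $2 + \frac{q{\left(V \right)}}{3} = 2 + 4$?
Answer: $5160$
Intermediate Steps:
$q{\left(V \right)} = 12$ ($q{\left(V \right)} = -6 + 3 \left(2 + 4\right) = -6 + 3 \cdot 6 = -6 + 18 = 12$)
$430 q{\left(-6 \right)} = 430 \cdot 12 = 5160$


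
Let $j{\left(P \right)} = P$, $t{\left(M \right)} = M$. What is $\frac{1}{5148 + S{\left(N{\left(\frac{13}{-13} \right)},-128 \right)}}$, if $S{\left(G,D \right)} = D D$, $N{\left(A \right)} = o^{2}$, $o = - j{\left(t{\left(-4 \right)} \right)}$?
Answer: $\frac{1}{21532} \approx 4.6442 \cdot 10^{-5}$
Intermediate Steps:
$o = 4$ ($o = \left(-1\right) \left(-4\right) = 4$)
$N{\left(A \right)} = 16$ ($N{\left(A \right)} = 4^{2} = 16$)
$S{\left(G,D \right)} = D^{2}$
$\frac{1}{5148 + S{\left(N{\left(\frac{13}{-13} \right)},-128 \right)}} = \frac{1}{5148 + \left(-128\right)^{2}} = \frac{1}{5148 + 16384} = \frac{1}{21532}$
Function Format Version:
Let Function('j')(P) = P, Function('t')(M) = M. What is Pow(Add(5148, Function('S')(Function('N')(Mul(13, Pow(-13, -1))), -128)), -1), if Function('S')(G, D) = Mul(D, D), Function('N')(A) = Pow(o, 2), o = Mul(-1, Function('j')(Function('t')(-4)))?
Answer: Rational(1, 21532) ≈ 4.6442e-5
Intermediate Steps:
o = 4 (o = Mul(-1, -4) = 4)
Function('N')(A) = 16 (Function('N')(A) = Pow(4, 2) = 16)
Function('S')(G, D) = Pow(D, 2)
Pow(Add(5148, Function('S')(Function('N')(Mul(13, Pow(-13, -1))), -128)), -1) = Pow(Add(5148, Pow(-128, 2)), -1) = Pow(Add(5148, 16384), -1) = Pow(21532, -1) = Rational(1, 21532)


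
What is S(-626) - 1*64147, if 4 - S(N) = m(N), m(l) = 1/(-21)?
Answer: -1347002/21 ≈ -64143.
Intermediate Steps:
m(l) = -1/21
S(N) = 85/21 (S(N) = 4 - 1*(-1/21) = 4 + 1/21 = 85/21)
S(-626) - 1*64147 = 85/21 - 1*64147 = 85/21 - 64147 = -1347002/21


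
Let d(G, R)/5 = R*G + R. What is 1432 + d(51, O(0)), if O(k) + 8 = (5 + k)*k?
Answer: -648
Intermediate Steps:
O(k) = -8 + k*(5 + k) (O(k) = -8 + (5 + k)*k = -8 + k*(5 + k))
d(G, R) = 5*R + 5*G*R (d(G, R) = 5*(R*G + R) = 5*(G*R + R) = 5*(R + G*R) = 5*R + 5*G*R)
1432 + d(51, O(0)) = 1432 + 5*(-8 + 0**2 + 5*0)*(1 + 51) = 1432 + 5*(-8 + 0 + 0)*52 = 1432 + 5*(-8)*52 = 1432 - 2080 = -648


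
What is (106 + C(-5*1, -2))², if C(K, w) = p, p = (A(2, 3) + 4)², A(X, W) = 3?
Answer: 24025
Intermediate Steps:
p = 49 (p = (3 + 4)² = 7² = 49)
C(K, w) = 49
(106 + C(-5*1, -2))² = (106 + 49)² = 155² = 24025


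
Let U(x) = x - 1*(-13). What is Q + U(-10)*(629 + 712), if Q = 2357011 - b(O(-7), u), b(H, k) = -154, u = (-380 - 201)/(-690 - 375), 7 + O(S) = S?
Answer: 2361188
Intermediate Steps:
U(x) = 13 + x (U(x) = x + 13 = 13 + x)
O(S) = -7 + S
u = 581/1065 (u = -581/(-1065) = -581*(-1/1065) = 581/1065 ≈ 0.54554)
Q = 2357165 (Q = 2357011 - 1*(-154) = 2357011 + 154 = 2357165)
Q + U(-10)*(629 + 712) = 2357165 + (13 - 10)*(629 + 712) = 2357165 + 3*1341 = 2357165 + 4023 = 2361188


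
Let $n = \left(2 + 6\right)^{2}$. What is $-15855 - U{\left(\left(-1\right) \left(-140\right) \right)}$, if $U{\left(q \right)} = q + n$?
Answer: $-16059$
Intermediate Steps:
$n = 64$ ($n = 8^{2} = 64$)
$U{\left(q \right)} = 64 + q$ ($U{\left(q \right)} = q + 64 = 64 + q$)
$-15855 - U{\left(\left(-1\right) \left(-140\right) \right)} = -15855 - \left(64 - -140\right) = -15855 - \left(64 + 140\right) = -15855 - 204 = -16059$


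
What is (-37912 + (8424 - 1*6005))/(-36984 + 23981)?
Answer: 35493/13003 ≈ 2.7296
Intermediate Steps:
(-37912 + (8424 - 1*6005))/(-36984 + 23981) = (-37912 + (8424 - 6005))/(-13003) = (-37912 + 2419)*(-1/13003) = -35493*(-1/13003) = 35493/13003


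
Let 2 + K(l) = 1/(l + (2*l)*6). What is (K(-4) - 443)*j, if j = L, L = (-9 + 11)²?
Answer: -23141/13 ≈ -1780.1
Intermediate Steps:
K(l) = -2 + 1/(13*l) (K(l) = -2 + 1/(l + (2*l)*6) = -2 + 1/(l + 12*l) = -2 + 1/(13*l))
L = 4 (L = 2² = 4)
j = 4
(K(-4) - 443)*j = ((-2 + (1/13)/(-4)) - 443)*4 = ((-2 + (1/13)*(-¼)) - 443)*4 = ((-2 - 1/52) - 443)*4 = (-105/52 - 443)*4 = -23141/52*4 = -23141/13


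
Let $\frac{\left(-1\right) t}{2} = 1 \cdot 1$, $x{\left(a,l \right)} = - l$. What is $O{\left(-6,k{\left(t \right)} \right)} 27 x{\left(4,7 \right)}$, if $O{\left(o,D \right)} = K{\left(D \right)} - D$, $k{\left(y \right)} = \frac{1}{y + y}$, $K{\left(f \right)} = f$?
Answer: $0$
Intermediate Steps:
$t = -2$ ($t = - 2 \cdot 1 \cdot 1 = \left(-2\right) 1 = -2$)
$k{\left(y \right)} = \frac{1}{2 y}$
$O{\left(o,D \right)} = 0$ ($O{\left(o,D \right)} = D - D = 0$)
$O{\left(-6,k{\left(t \right)} \right)} 27 x{\left(4,7 \right)} = 0 \cdot 27 \left(\left(-1\right) 7\right) = 0 \left(-7\right) = 0$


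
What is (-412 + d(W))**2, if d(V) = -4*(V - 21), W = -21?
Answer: 59536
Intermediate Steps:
d(V) = 84 - 4*V (d(V) = -4*(-21 + V) = 84 - 4*V)
(-412 + d(W))**2 = (-412 + (84 - 4*(-21)))**2 = (-412 + (84 + 84))**2 = (-412 + 168)**2 = (-244)**2 = 59536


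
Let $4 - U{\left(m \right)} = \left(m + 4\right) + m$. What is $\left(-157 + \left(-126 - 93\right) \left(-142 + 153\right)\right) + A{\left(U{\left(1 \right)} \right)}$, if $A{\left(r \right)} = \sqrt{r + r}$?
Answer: $-2566 + 2 i \approx -2566.0 + 2.0 i$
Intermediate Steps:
$U{\left(m \right)} = - 2 m$ ($U{\left(m \right)} = 4 - \left(\left(m + 4\right) + m\right) = 4 - \left(\left(4 + m\right) + m\right) = 4 - \left(4 + 2 m\right) = - 2 m$)
$A{\left(r \right)} = \sqrt{2} \sqrt{r}$ ($A{\left(r \right)} = \sqrt{2 r} = \sqrt{2} \sqrt{r}$)
$\left(-157 + \left(-126 - 93\right) \left(-142 + 153\right)\right) + A{\left(U{\left(1 \right)} \right)} = \left(-157 + \left(-126 - 93\right) \left(-142 + 153\right)\right) + \sqrt{2} \sqrt{\left(-2\right) 1} = \left(-157 - 2409\right) + \sqrt{2} \sqrt{-2} = \left(-157 - 2409\right) + \sqrt{2} i \sqrt{2} = -2566 + 2 i$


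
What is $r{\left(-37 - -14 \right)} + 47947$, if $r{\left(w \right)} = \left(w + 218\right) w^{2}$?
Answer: $151102$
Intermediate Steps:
$r{\left(w \right)} = w^{2} \left(218 + w\right)$ ($r{\left(w \right)} = \left(218 + w\right) w^{2} = w^{2} \left(218 + w\right)$)
$r{\left(-37 - -14 \right)} + 47947 = \left(-37 - -14\right)^{2} \left(218 - 23\right) + 47947 = \left(-37 + 14\right)^{2} \left(218 + \left(-37 + 14\right)\right) + 47947 = \left(-23\right)^{2} \left(218 - 23\right) + 47947 = 529 \cdot 195 + 47947 = 103155 + 47947 = 151102$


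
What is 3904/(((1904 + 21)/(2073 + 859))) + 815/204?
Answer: 2336660587/392700 ≈ 5950.2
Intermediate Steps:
3904/(((1904 + 21)/(2073 + 859))) + 815/204 = 3904/((1925/2932)) + 815*(1/204) = 3904/((1925*(1/2932))) + 815/204 = 3904/(1925/2932) + 815/204 = 3904*(2932/1925) + 815/204 = 11446528/1925 + 815/204 = 2336660587/392700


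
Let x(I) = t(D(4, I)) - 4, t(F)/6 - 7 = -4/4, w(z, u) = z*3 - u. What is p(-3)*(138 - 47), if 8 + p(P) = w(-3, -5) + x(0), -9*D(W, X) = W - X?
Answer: 1820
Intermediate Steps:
D(W, X) = -W/9 + X/9 (D(W, X) = -(W - X)/9 = -W/9 + X/9)
w(z, u) = -u + 3*z (w(z, u) = 3*z - u = -u + 3*z)
t(F) = 36 (t(F) = 42 + 6*(-4/4) = 42 + 6*(-4*¼) = 42 + 6*(-1) = 42 - 6 = 36)
x(I) = 32 (x(I) = 36 - 4 = 32)
p(P) = 20 (p(P) = -8 + ((-1*(-5) + 3*(-3)) + 32) = -8 + ((5 - 9) + 32) = -8 + (-4 + 32) = -8 + 28 = 20)
p(-3)*(138 - 47) = 20*(138 - 47) = 20*91 = 1820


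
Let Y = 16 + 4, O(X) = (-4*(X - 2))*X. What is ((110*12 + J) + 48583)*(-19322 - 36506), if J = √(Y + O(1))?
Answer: -2785984684 - 111656*√6 ≈ -2.7863e+9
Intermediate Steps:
O(X) = X*(8 - 4*X) (O(X) = (-4*(-2 + X))*X = (8 - 4*X)*X = X*(8 - 4*X))
Y = 20
J = 2*√6 (J = √(20 + 4*1*(2 - 1*1)) = √(20 + 4*1*(2 - 1)) = √(20 + 4*1*1) = √(20 + 4) = √24 = 2*√6 ≈ 4.8990)
((110*12 + J) + 48583)*(-19322 - 36506) = ((110*12 + 2*√6) + 48583)*(-19322 - 36506) = ((1320 + 2*√6) + 48583)*(-55828) = (49903 + 2*√6)*(-55828) = -2785984684 - 111656*√6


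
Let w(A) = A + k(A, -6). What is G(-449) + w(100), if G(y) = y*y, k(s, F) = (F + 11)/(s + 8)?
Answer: 21783713/108 ≈ 2.0170e+5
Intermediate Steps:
k(s, F) = (11 + F)/(8 + s)
G(y) = y²
w(A) = A + 5/(8 + A) (w(A) = A + (11 - 6)/(8 + A) = A + 5/(8 + A))
G(-449) + w(100) = (-449)² + (5 + 100*(8 + 100))/(8 + 100) = 201601 + (5 + 100*108)/108 = 201601 + (5 + 10800)/108 = 201601 + (1/108)*10805 = 201601 + 10805/108 = 21783713/108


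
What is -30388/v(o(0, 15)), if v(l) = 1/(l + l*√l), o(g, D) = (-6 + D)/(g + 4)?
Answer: -341865/2 ≈ -1.7093e+5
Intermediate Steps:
o(g, D) = (-6 + D)/(4 + g)
v(l) = 1/(l + l^(3/2))
-30388/v(o(0, 15)) = -(30388*(-6 + 15)^(3/2)/(4 + 0)^(3/2) + 30388*(-6 + 15)/(4 + 0)) = -30388/(1/(9/4 + (9/4)^(3/2))) = -30388/(1/(9/4 + 27/8)) = -30388/(1/(45/8)) = -30388/8/45 = -30388*45/8 = -341865/2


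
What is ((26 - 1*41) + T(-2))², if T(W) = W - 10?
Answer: 729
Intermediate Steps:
T(W) = -10 + W
((26 - 1*41) + T(-2))² = ((26 - 1*41) + (-10 - 2))² = ((26 - 41) - 12)² = (-15 - 12)² = (-27)² = 729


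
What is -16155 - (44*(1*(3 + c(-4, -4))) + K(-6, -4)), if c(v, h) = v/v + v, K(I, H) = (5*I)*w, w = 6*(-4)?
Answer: -16875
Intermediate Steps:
w = -24
K(I, H) = -120*I (K(I, H) = (5*I)*(-24) = -120*I)
c(v, h) = 1 + v
-16155 - (44*(1*(3 + c(-4, -4))) + K(-6, -4)) = -16155 - (44*(1*(3 + (1 - 4))) - 120*(-6)) = -16155 - (44*(1*(3 - 3)) + 720) = -16155 - (44*(1*0) + 720) = -16155 - (44*0 + 720) = -16155 - (0 + 720) = -16155 - 1*720 = -16155 - 720 = -16875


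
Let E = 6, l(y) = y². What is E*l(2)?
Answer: 24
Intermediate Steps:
E*l(2) = 6*2² = 6*4 = 24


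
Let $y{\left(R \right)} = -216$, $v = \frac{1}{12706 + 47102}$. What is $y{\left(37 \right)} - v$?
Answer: $- \frac{12918529}{59808} \approx -216.0$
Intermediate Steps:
$v = \frac{1}{59808} \approx 1.672 \cdot 10^{-5}$
$y{\left(37 \right)} - v = -216 - \frac{1}{59808} = - \frac{12918529}{59808}$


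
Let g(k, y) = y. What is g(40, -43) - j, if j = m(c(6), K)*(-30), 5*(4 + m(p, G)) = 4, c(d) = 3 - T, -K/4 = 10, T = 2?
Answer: -139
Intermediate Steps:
K = -40 (K = -4*10 = -40)
c(d) = 1 (c(d) = 3 - 1*2 = 3 - 2 = 1)
m(p, G) = -16/5 (m(p, G) = -4 + (⅕)*4 = -4 + ⅘ = -16/5)
j = 96 (j = -16/5*(-30) = 96)
g(40, -43) - j = -43 - 1*96 = -43 - 96 = -139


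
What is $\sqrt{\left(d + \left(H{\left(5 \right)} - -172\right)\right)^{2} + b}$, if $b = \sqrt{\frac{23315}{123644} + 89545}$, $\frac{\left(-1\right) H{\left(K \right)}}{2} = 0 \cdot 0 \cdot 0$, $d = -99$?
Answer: $\frac{\sqrt{20367223156036 + 61822 \sqrt{342238100593745}}}{61822} \approx 75.022$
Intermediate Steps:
$H{\left(K \right)} = 0$ ($H{\left(K \right)} = - 2 \cdot 0 \cdot 0 \cdot 0 = - 2 \cdot 0 \cdot 0 = \left(-2\right) 0 = 0$)
$b = \frac{\sqrt{342238100593745}}{61822}$ ($b = \sqrt{23315 \cdot \frac{1}{123644} + 89545} = \sqrt{\frac{23315}{123644} + 89545} = \sqrt{\frac{11071725295}{123644}} = \frac{\sqrt{342238100593745}}{61822} \approx 299.24$)
$\sqrt{\left(d + \left(H{\left(5 \right)} - -172\right)\right)^{2} + b} = \sqrt{\left(-99 + \left(0 - -172\right)\right)^{2} + \frac{\sqrt{342238100593745}}{61822}} = \sqrt{\left(-99 + \left(0 + 172\right)\right)^{2} + \frac{\sqrt{342238100593745}}{61822}} = \sqrt{\left(-99 + 172\right)^{2} + \frac{\sqrt{342238100593745}}{61822}} = \sqrt{73^{2} + \frac{\sqrt{342238100593745}}{61822}} = \sqrt{5329 + \frac{\sqrt{342238100593745}}{61822}}$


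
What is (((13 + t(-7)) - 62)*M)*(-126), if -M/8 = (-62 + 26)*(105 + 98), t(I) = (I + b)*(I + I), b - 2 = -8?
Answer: -979739712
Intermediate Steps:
b = -6 (b = 2 - 8 = -6)
t(I) = 2*I*(-6 + I) (t(I) = (I - 6)*(I + I) = (-6 + I)*(2*I) = 2*I*(-6 + I))
M = 58464 (M = -8*(-62 + 26)*(105 + 98) = -(-288)*203 = -8*(-7308) = 58464)
(((13 + t(-7)) - 62)*M)*(-126) = (((13 + 2*(-7)*(-6 - 7)) - 62)*58464)*(-126) = (((13 + 2*(-7)*(-13)) - 62)*58464)*(-126) = (((13 + 182) - 62)*58464)*(-126) = ((195 - 62)*58464)*(-126) = (133*58464)*(-126) = 7775712*(-126) = -979739712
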